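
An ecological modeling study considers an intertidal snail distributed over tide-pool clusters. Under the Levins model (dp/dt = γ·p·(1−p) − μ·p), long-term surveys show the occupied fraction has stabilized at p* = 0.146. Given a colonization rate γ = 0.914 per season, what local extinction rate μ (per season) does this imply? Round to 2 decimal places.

0.78

At equilibrium γ(1−p*) = μ.
μ = 0.914 × (1 − 0.146) = 0.914 × 0.8540 = 0.7806.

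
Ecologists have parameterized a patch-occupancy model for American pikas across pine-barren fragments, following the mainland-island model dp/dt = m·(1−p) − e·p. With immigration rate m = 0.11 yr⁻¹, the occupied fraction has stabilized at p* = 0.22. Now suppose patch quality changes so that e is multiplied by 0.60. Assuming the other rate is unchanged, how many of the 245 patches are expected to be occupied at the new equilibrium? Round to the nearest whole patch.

Balance m(1−p*) = e·p* gives e = m(1−p*)/p* = 0.11×0.78000/0.22000 = 0.39000.
New p* = m/(m+e) = 0.11000/(0.11000+0.23400) = 0.31977.
Expected occupied = 245 × 0.31977 = 78.34 ≈ 78.

78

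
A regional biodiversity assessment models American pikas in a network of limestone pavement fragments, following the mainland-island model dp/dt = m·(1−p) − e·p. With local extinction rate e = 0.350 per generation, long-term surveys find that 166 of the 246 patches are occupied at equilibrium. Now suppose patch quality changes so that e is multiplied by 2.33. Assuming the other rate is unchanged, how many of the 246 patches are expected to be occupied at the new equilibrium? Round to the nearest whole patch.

Observed p* = 166/246 = 0.67480.
Balance m(1−p*) = e·p* gives m = e·p*/(1−p*) = 0.350×0.67480/0.32520 = 0.72626.
New p* = m/(m+e) = 0.72626/(0.72626+0.81550) = 0.47106.
Expected occupied = 246 × 0.47106 = 115.88 ≈ 116.

116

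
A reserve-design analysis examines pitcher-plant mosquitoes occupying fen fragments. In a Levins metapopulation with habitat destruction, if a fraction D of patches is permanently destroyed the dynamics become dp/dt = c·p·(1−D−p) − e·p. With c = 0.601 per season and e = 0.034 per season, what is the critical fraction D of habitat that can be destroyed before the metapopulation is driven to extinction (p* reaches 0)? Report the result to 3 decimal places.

The nontrivial equilibrium is p* = (1−D) − e/c; extinction occurs when this hits zero.
So D_crit = 1 − e/c = 1 − 0.034/0.601 = 1 − 0.0566 = 0.9434.
Note this equals the original equilibrium occupancy — the Levins extinction-debt result.

0.943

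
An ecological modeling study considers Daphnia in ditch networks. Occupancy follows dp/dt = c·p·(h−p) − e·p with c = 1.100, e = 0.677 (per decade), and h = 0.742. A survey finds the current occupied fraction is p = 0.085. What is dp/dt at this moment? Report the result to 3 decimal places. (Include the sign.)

Colonization term: c·p·(h−p) = 1.100×0.085×0.6570 = 0.06143.
Extinction term: e·p = 0.05755.
dp/dt = 0.06143 − 0.05755 = 0.00388.

0.004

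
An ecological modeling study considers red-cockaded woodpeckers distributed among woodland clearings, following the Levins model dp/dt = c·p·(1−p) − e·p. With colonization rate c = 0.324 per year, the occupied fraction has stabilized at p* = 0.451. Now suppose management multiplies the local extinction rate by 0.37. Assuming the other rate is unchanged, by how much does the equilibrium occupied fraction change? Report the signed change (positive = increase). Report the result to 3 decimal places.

0.346

Balance c(1−p*) = e gives e = 0.324×(1 − 0.45100) = 0.17788.
New p* = 1 − e/c = 1 − 0.06582/0.32400 = 0.79685.
Δp* = 0.79685 − 0.45100 = +0.34585.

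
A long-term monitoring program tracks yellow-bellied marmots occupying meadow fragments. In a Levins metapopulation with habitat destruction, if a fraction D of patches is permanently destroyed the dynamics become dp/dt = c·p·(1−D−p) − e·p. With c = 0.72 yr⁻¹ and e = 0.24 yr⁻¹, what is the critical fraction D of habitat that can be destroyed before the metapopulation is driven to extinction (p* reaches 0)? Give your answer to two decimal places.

The nontrivial equilibrium is p* = (1−D) − e/c; extinction occurs when this hits zero.
So D_crit = 1 − e/c = 1 − 0.24/0.72 = 1 − 0.3333 = 0.6667.
Note this equals the original equilibrium occupancy — the Levins extinction-debt result.

0.67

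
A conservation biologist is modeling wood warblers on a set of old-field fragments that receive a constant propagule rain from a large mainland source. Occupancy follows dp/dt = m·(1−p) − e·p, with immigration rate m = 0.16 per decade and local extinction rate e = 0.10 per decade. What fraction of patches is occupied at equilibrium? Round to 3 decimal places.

0.615

Setting dp/dt = 0: m − m·p* = e·p*, so m = (m+e)·p*.
p* = m/(m+e) = 0.16/(0.16+0.10) = 0.16/0.2600 = 0.6154.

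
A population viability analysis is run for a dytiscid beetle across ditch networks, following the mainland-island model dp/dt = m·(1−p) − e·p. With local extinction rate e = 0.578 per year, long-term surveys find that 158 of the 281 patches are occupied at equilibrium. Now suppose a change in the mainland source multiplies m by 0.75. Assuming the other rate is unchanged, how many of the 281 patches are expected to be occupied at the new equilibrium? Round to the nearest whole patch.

138

Observed p* = 158/281 = 0.56228.
Balance m(1−p*) = e·p* gives m = e·p*/(1−p*) = 0.578×0.56228/0.43772 = 0.74248.
New p* = m/(m+e) = 0.55686/(0.55686+0.57800) = 0.49069.
Expected occupied = 281 × 0.49069 = 137.88 ≈ 138.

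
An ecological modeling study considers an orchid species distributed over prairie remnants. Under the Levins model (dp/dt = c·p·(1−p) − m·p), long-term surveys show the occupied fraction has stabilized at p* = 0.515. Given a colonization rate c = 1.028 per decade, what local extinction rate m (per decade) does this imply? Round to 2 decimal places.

At equilibrium c(1−p*) = m.
m = 1.028 × (1 − 0.515) = 1.028 × 0.4850 = 0.4986.

0.50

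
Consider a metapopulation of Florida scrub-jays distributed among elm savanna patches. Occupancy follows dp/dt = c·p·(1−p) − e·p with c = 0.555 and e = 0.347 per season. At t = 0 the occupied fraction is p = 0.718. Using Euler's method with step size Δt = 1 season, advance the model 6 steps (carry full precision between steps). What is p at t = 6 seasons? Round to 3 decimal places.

Update rule: p ← p + [c·p·(1−p) − e·p]·Δt with Δt = 1.
  1  |  dp/dt·Δt = -0.136772  |  p_1 = 0.581228
  2  |  dp/dt·Δt = -0.066598  |  p_2 = 0.514630
  3  |  dp/dt·Δt = -0.039945  |  p_3 = 0.474685
  4  |  dp/dt·Δt = -0.026321  |  p_4 = 0.448363
  5  |  dp/dt·Δt = -0.018312  |  p_5 = 0.430051
  6  |  dp/dt·Δt = -0.013193  |  p_6 = 0.416858

0.417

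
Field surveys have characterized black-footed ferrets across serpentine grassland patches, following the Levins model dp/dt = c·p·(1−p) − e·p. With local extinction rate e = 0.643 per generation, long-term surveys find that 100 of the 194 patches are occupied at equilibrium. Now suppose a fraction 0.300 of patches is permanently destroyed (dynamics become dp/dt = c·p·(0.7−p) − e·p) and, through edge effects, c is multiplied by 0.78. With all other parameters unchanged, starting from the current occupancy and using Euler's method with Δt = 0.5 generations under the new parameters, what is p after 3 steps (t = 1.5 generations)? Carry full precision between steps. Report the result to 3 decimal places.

0.289

Observed p* = 100/194 = 0.51546.
Balance c(1−p*) = e gives c = e/(1 − 0.51546) = 0.643/0.48454 = 1.32704.
Starting from p₀ = 0.51546; update p ← p + (dp/dt)·Δt with the new parameters.
step 1: Δp = -0.11649, p = 0.39897
step 2: Δp = -0.06611, p = 0.33286
step 3: Δp = -0.04377, p = 0.28909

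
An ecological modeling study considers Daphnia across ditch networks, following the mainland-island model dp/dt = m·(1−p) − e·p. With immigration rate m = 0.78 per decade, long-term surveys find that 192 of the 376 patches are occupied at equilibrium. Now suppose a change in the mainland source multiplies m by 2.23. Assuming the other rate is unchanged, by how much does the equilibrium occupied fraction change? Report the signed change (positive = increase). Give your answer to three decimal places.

0.189

Observed p* = 192/376 = 0.51064.
Balance m(1−p*) = e·p* gives e = m(1−p*)/p* = 0.78×0.48936/0.51064 = 0.74749.
New p* = m/(m+e) = 1.73940/(1.73940+0.74749) = 0.69943.
Δp* = 0.69943 − 0.51064 = +0.18879.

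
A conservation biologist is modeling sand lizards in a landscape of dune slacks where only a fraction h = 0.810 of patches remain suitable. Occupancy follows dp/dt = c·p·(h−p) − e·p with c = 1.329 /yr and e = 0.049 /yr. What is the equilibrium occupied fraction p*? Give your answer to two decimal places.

0.77

Setting dp/dt = 0 and dividing by p* gives c·(h−p*) = e.
So p* = h − e/c = 0.810 − 0.049/1.329 = 0.810 − 0.0369 = 0.7731.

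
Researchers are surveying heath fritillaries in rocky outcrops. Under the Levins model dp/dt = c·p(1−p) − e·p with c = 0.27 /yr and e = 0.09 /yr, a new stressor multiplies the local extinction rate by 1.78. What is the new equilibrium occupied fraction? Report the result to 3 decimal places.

Before: p* = 1 − 0.09/0.27 = 0.6667.
After the change, c = 0.27, e = 0.1602, so p* = 1 − 0.1602/0.27 = 0.4067.

0.407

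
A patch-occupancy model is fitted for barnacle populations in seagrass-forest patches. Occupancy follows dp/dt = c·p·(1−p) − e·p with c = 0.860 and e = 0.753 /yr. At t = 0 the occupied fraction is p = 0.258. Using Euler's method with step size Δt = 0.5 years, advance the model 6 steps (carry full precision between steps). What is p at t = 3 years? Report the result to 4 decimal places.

0.1964

Update rule: p ← p + [c·p·(1−p) − e·p]·Δt with Δt = 0.5.
  1  |  dp/dt·Δt = -0.014820  |  p_1 = 0.243180
  2  |  dp/dt·Δt = -0.012419  |  p_2 = 0.230762
  3  |  dp/dt·Δt = -0.010552  |  p_3 = 0.220210
  4  |  dp/dt·Δt = -0.009070  |  p_4 = 0.211139
  5  |  dp/dt·Δt = -0.007873  |  p_5 = 0.203266
  6  |  dp/dt·Δt = -0.006892  |  p_6 = 0.196374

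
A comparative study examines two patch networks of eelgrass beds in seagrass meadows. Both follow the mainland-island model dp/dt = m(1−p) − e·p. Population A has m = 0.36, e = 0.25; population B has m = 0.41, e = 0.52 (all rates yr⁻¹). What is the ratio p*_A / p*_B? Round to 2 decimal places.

1.34

A: p*_A = m/(m+e) = 0.36/0.6100 = 0.5902.
B: p*_B = 0.41/0.9300 = 0.4409.
p*_A / p*_B = 0.5902/0.4409 = 1.3387.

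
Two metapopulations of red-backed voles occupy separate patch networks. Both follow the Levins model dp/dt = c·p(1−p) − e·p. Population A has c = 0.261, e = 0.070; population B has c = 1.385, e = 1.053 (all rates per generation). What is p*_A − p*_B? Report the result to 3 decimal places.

A: p*_A = 1 − 0.070/0.261 = 0.7318.
B: p*_B = 1 − 1.053/1.385 = 0.2397.
p*_A − p*_B = 0.7318 − 0.2397 = 0.4921.

0.492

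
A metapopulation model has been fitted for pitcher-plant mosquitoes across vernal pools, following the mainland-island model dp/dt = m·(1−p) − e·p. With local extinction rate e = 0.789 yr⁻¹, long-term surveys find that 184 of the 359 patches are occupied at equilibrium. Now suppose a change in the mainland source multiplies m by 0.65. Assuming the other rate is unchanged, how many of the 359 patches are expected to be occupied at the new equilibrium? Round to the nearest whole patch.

146

Observed p* = 184/359 = 0.51253.
Balance m(1−p*) = e·p* gives m = e·p*/(1−p*) = 0.789×0.51253/0.48747 = 0.82956.
New p* = m/(m+e) = 0.53921/(0.53921+0.78900) = 0.40597.
Expected occupied = 359 × 0.40597 = 145.74 ≈ 146.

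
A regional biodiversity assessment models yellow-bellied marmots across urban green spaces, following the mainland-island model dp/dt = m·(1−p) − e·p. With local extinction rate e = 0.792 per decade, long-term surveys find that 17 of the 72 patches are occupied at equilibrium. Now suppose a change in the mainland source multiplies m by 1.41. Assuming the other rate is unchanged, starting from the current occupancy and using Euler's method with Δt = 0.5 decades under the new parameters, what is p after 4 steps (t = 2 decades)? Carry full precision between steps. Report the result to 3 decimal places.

Observed p* = 17/72 = 0.23611.
Balance m(1−p*) = e·p* gives m = e·p*/(1−p*) = 0.792×0.23611/0.76389 = 0.24480.
Starting from p₀ = 0.23611; update p ← p + (dp/dt)·Δt with the new parameters.
  1  |  dp/dt·Δt = +0.038335  |  p_1 = 0.274446
  2  |  dp/dt·Δt = +0.016538  |  p_2 = 0.290984
  3  |  dp/dt·Δt = +0.007135  |  p_3 = 0.298119
  4  |  dp/dt·Δt = +0.003078  |  p_4 = 0.301197

0.301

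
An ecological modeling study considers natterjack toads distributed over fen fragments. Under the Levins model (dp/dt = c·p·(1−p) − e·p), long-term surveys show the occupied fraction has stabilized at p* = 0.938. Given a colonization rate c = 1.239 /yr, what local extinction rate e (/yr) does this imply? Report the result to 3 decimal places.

At equilibrium c(1−p*) = e.
e = 1.239 × (1 − 0.938) = 1.239 × 0.0620 = 0.0768.

0.077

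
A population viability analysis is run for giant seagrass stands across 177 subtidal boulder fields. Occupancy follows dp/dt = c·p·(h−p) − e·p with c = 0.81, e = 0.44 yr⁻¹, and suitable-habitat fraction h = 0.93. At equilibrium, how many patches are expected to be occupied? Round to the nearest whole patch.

p* = h − e/c = 0.93 − 0.5432 = 0.3868.
Expected occupied patches = N × p* = 177 × 0.3868 = 68.46 ≈ 68.

68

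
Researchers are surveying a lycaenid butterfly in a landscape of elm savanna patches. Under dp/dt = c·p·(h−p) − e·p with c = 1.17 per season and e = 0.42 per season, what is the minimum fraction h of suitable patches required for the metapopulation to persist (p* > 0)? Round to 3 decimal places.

p* = h − e/c is positive only when h > e/c.
h_min = e/c = 0.42/1.17 = 0.3590.

0.359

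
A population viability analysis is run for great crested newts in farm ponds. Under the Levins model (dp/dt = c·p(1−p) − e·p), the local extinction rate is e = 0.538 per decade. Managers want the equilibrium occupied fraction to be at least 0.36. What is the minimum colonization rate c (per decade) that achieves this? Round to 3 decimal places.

p* = 1 − e/c ≥ 0.36 requires e/c ≤ 0.6400, i.e. c ≥ e/0.6400.
c_min = 0.538/0.6400 = 0.8406.

0.841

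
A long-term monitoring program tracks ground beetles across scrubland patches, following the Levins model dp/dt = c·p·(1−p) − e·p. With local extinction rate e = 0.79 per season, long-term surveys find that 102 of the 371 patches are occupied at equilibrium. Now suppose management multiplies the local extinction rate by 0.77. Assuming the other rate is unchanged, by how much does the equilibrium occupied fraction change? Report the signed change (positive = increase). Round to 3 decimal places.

Observed p* = 102/371 = 0.27493.
Balance c(1−p*) = e gives c = e/(1 − 0.27493) = 0.79/0.72507 = 1.08955.
New p* = 1 − e/c = 1 − 0.60830/1.08955 = 0.44170.
Δp* = 0.44170 − 0.27493 = +0.16677.

0.167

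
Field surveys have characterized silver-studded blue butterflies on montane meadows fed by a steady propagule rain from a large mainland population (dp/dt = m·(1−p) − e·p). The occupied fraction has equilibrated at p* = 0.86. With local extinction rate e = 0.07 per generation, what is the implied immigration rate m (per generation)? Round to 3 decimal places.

At equilibrium m(1−p*) = e·p*, so m = e·p*/(1−p*).
m = 0.07 × 0.86 / 0.1400 = 0.0602/0.1400 = 0.4300.

0.430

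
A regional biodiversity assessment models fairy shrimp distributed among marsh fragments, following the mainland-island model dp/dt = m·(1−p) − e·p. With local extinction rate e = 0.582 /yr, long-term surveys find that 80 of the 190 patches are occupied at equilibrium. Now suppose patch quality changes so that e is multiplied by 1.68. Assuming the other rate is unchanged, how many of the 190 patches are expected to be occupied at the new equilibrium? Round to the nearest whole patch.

57

Observed p* = 80/190 = 0.42105.
Balance m(1−p*) = e·p* gives m = e·p*/(1−p*) = 0.582×0.42105/0.57895 = 0.42327.
New p* = m/(m+e) = 0.42327/(0.42327+0.97776) = 0.30211.
Expected occupied = 190 × 0.30211 = 57.40 ≈ 57.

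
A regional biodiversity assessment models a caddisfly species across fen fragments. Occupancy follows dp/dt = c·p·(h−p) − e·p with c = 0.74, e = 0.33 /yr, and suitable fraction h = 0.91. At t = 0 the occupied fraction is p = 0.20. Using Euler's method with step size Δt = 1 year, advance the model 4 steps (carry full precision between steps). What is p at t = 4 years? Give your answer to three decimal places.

0.352

Update rule: p ← p + [c·p·(h−p) − e·p]·Δt with Δt = 1.
  1  |  dp/dt·Δt = +0.039080  |  p_1 = 0.239080
  2  |  dp/dt·Δt = +0.039802  |  p_2 = 0.278882
  3  |  dp/dt·Δt = +0.038214  |  p_3 = 0.317097
  4  |  dp/dt·Δt = +0.034484  |  p_4 = 0.351580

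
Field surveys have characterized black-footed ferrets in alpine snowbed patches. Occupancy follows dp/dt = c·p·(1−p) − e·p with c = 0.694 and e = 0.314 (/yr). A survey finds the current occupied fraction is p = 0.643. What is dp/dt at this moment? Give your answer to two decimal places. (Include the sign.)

Colonization term: c·p·(1−p) = 0.694×0.643×0.3570 = 0.15931.
Extinction term: e·p = 0.20190.
dp/dt = 0.15931 − 0.20190 = -0.04259.

-0.04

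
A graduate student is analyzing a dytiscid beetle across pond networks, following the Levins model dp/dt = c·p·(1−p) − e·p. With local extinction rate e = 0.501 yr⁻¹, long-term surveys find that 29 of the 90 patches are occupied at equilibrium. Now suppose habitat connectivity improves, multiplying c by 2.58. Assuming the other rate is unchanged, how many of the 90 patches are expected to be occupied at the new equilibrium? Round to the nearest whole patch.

66

Observed p* = 29/90 = 0.32222.
Balance c(1−p*) = e gives c = e/(1 − 0.32222) = 0.501/0.67778 = 0.73918.
New p* = 1 − e/c = 1 − 0.50100/1.90708 = 0.73729.
Expected occupied = 90 × 0.73729 = 66.36 ≈ 66.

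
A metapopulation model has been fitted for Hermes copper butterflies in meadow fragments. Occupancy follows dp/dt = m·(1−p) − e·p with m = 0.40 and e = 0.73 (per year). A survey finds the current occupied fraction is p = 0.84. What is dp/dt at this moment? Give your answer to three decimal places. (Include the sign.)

-0.549

Colonization term: m·(1−p) = 0.40×0.1600 = 0.06400.
Extinction term: e·p = 0.61320.
dp/dt = 0.06400 − 0.61320 = -0.54920.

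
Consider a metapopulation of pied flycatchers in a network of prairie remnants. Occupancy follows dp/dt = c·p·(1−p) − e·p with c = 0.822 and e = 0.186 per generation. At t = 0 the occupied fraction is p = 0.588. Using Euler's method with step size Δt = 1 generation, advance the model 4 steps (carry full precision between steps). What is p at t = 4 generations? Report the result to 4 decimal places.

0.7673

Update rule: p ← p + [c·p·(1−p) − e·p]·Δt with Δt = 1.
p: 0.58800 → 0.67777  (Δp = +0.08977)
p: 0.67777 → 0.73123  (Δp = +0.05346)
p: 0.73123 → 0.75677  (Δp = +0.02554)
p: 0.75677 → 0.76732  (Δp = +0.01055)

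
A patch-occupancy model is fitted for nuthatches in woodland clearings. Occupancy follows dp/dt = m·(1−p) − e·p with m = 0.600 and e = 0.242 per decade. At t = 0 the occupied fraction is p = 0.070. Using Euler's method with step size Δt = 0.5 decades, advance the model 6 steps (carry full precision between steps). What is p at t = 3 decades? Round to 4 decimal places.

0.6884

Update rule: p ← p + [m·(1−p) − e·p]·Δt with Δt = 0.5.
  1  |  dp/dt·Δt = +0.270530  |  p_1 = 0.340530
  2  |  dp/dt·Δt = +0.156637  |  p_2 = 0.497167
  3  |  dp/dt·Δt = +0.090693  |  p_3 = 0.587860
  4  |  dp/dt·Δt = +0.052511  |  p_4 = 0.640371
  5  |  dp/dt·Δt = +0.030404  |  p_5 = 0.670775
  6  |  dp/dt·Δt = +0.017604  |  p_6 = 0.688379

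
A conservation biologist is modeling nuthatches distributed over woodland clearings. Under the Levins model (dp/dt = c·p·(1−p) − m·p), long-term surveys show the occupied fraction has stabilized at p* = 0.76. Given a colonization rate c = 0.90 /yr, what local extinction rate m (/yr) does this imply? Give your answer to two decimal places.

0.22

At equilibrium c(1−p*) = m.
m = 0.90 × (1 − 0.76) = 0.90 × 0.2400 = 0.2160.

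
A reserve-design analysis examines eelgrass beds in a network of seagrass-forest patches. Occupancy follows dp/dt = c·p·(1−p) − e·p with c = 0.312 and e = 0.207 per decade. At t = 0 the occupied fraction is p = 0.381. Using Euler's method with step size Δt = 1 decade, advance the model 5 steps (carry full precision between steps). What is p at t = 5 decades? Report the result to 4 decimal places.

0.3605

Update rule: p ← p + [c·p·(1−p) − e·p]·Δt with Δt = 1.
t = 1: p = 0.38100 + (-0.00529) = 0.37571
t = 2: p = 0.37571 + (-0.00459) = 0.37112
t = 3: p = 0.37112 + (-0.00400) = 0.36712
t = 4: p = 0.36712 + (-0.00350) = 0.36362
t = 5: p = 0.36362 + (-0.00307) = 0.36054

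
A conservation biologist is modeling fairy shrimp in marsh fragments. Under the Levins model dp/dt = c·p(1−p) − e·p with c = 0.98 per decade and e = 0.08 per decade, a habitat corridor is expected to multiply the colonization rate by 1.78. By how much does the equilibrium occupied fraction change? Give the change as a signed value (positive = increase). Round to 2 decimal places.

0.04

Before: p* = 1 − 0.08/0.98 = 0.9184.
After the change, c = 1.7444, e = 0.08, so p* = 1 − 0.08/1.7444 = 0.9541.
Δp* = 0.9541 − 0.9184 = +0.0358.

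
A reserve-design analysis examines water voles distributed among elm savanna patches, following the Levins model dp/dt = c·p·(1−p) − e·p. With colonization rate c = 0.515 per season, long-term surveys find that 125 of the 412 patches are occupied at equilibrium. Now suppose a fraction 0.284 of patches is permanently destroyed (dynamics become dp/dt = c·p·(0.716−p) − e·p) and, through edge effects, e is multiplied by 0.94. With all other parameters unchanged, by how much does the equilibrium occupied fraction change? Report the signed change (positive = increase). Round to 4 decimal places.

Observed p* = 125/412 = 0.30340.
Balance c(1−p*) = e gives e = 0.515×(1 − 0.30340) = 0.35875.
New p* = 0.716 − e/c = 0.716 − 0.33722/0.51500 = 0.06120.
Δp* = 0.06120 − 0.30340 = -0.24220.

-0.2422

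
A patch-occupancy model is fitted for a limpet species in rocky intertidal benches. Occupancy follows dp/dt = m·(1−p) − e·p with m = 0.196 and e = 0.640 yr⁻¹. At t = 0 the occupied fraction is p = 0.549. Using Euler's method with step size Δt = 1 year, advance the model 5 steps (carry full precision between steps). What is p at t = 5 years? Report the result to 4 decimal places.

Update rule: p ← p + [m·(1−p) − e·p]·Δt with Δt = 1.
p: 0.54900 → 0.28604  (Δp = -0.26296)
p: 0.28604 → 0.24291  (Δp = -0.04313)
p: 0.24291 → 0.23584  (Δp = -0.00707)
p: 0.23584 → 0.23468  (Δp = -0.00116)
p: 0.23468 → 0.23449  (Δp = -0.00019)

0.2345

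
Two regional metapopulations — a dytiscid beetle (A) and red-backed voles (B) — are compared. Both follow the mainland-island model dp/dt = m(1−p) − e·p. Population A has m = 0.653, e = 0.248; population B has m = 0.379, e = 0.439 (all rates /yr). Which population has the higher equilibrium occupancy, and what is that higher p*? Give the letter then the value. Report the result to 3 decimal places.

A: p*_A = m/(m+e) = 0.653/0.9010 = 0.7248.
B: p*_B = 0.379/0.8180 = 0.4633.
A is higher at 0.7248.

A, 0.725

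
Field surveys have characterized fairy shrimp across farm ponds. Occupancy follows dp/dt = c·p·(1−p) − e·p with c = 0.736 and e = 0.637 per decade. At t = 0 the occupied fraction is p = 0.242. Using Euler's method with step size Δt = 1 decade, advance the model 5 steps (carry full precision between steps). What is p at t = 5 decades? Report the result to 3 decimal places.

Update rule: p ← p + [c·p·(1−p) − e·p]·Δt with Δt = 1.
  1  |  dp/dt·Δt = -0.019145  |  p_1 = 0.222855
  2  |  dp/dt·Δt = -0.014490  |  p_2 = 0.208365
  3  |  dp/dt·Δt = -0.011326  |  p_3 = 0.197039
  4  |  dp/dt·Δt = -0.009068  |  p_4 = 0.187971
  5  |  dp/dt·Δt = -0.007396  |  p_5 = 0.180575

0.181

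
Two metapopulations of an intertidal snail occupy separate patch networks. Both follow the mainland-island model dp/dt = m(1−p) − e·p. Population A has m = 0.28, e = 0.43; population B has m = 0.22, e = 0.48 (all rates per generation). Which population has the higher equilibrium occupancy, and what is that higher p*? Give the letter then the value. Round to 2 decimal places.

A, 0.39

A: p*_A = m/(m+e) = 0.28/0.7100 = 0.3944.
B: p*_B = 0.22/0.7000 = 0.3143.
A is higher at 0.3944.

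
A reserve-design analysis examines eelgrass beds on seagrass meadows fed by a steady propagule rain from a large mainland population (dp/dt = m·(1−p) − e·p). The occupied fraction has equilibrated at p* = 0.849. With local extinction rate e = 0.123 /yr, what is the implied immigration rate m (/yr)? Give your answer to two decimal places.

0.69

At equilibrium m(1−p*) = e·p*, so m = e·p*/(1−p*).
m = 0.123 × 0.849 / 0.1510 = 0.1044/0.1510 = 0.6916.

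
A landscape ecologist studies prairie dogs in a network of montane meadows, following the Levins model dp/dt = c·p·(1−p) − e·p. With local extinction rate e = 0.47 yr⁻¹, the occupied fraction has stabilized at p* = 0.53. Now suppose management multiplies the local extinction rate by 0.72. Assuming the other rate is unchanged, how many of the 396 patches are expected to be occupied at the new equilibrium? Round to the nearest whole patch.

262

Balance c(1−p*) = e gives c = e/(1 − 0.53000) = 0.47/0.47000 = 1.00000.
New p* = 1 − e/c = 1 − 0.33840/1.00000 = 0.66160.
Expected occupied = 396 × 0.66160 = 261.99 ≈ 262.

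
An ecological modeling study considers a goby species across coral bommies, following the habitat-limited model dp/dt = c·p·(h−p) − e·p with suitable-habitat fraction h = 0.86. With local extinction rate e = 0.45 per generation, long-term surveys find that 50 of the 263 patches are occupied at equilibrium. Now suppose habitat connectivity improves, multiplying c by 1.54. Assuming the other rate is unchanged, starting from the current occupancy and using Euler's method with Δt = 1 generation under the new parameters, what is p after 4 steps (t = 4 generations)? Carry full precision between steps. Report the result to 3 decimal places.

Observed p* = 50/263 = 0.19011.
Balance c(h−p*) = e gives c = e/(0.86 − 0.19011) = 0.45/0.66989 = 0.67176.
Starting from p₀ = 0.19011; update p ← p + (dp/dt)·Δt with the new parameters.
  1  |  dp/dt·Δt = +0.046198  |  p_1 = 0.236312
  2  |  dp/dt·Δt = +0.046130  |  p_2 = 0.282442
  3  |  dp/dt·Δt = +0.041656  |  p_3 = 0.324098
  4  |  dp/dt·Δt = +0.033834  |  p_4 = 0.357932

0.358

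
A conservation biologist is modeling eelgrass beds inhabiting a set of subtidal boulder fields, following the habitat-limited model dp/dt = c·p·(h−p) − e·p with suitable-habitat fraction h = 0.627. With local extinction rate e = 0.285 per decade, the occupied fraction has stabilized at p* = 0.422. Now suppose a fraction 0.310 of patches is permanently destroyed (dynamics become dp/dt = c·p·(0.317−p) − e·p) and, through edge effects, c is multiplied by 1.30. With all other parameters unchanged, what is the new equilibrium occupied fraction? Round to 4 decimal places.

Balance c(h−p*) = e gives c = e/(0.627 − 0.42200) = 0.285/0.20500 = 1.39024.
New p* = 0.317 − e/c = 0.317 − 0.28500/1.80731 = 0.15931.

0.1593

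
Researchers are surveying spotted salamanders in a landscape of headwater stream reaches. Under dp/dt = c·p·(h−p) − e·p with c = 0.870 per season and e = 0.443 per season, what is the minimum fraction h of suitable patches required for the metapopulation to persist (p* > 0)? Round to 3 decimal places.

0.509

p* = h − e/c is positive only when h > e/c.
h_min = e/c = 0.443/0.870 = 0.5092.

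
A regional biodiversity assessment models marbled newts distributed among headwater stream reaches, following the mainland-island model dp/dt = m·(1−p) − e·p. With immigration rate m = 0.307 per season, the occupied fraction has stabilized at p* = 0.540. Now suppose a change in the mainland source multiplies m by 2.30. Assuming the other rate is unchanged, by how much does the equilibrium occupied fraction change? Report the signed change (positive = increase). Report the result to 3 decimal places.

0.190

Balance m(1−p*) = e·p* gives e = m(1−p*)/p* = 0.307×0.46000/0.54000 = 0.26152.
New p* = m/(m+e) = 0.70610/(0.70610+0.26152) = 0.72973.
Δp* = 0.72973 − 0.54000 = +0.18973.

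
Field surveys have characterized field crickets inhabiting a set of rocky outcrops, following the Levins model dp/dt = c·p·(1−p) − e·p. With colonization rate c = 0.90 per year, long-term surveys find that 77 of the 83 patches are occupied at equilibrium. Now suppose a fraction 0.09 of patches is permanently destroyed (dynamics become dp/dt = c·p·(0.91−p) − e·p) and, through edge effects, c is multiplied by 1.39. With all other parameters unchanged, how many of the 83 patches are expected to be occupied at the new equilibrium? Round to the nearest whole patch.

71

Observed p* = 77/83 = 0.92771.
Balance c(1−p*) = e gives e = 0.90×(1 − 0.92771) = 0.06506.
New p* = 0.91 − e/c = 0.91 − 0.06506/1.25100 = 0.85799.
Expected occupied = 83 × 0.85799 = 71.21 ≈ 71.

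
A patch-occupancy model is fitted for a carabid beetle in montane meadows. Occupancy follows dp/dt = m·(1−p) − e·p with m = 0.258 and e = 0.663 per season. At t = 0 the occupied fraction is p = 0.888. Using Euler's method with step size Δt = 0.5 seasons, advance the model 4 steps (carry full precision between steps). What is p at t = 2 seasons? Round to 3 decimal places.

Update rule: p ← p + [m·(1−p) − e·p]·Δt with Δt = 0.5.
step 1: Δp = -0.27992, p = 0.60808
step 2: Δp = -0.15102, p = 0.45706
step 3: Δp = -0.08147, p = 0.37558
step 4: Δp = -0.04396, p = 0.33163

0.332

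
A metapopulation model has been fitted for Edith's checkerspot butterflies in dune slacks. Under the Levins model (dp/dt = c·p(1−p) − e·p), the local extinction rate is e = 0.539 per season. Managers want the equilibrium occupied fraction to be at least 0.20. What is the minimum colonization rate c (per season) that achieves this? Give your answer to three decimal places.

p* = 1 − e/c ≥ 0.20 requires e/c ≤ 0.8000, i.e. c ≥ e/0.8000.
c_min = 0.539/0.8000 = 0.6737.

0.674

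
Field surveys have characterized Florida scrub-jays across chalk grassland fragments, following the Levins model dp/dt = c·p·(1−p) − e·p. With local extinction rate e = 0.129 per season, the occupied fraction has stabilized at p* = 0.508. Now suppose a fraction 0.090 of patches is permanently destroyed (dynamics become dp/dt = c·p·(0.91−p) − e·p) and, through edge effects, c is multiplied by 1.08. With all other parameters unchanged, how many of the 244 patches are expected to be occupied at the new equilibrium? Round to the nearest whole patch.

111

Balance c(1−p*) = e gives c = e/(1 − 0.50800) = 0.129/0.49200 = 0.26220.
New p* = 0.91 − e/c = 0.91 − 0.12900/0.28318 = 0.45446.
Expected occupied = 244 × 0.45446 = 110.89 ≈ 111.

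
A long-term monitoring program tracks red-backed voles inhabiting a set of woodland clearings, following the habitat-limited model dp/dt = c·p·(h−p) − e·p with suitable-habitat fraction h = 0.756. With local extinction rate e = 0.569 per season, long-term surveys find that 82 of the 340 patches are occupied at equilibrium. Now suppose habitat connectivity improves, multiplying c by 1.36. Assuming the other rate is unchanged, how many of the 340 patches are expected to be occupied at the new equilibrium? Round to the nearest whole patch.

128

Observed p* = 82/340 = 0.24118.
Balance c(h−p*) = e gives c = e/(0.756 − 0.24118) = 0.569/0.51482 = 1.10524.
New p* = 0.756 − e/c = 0.756 − 0.56900/1.50313 = 0.37746.
Expected occupied = 340 × 0.37746 = 128.34 ≈ 128.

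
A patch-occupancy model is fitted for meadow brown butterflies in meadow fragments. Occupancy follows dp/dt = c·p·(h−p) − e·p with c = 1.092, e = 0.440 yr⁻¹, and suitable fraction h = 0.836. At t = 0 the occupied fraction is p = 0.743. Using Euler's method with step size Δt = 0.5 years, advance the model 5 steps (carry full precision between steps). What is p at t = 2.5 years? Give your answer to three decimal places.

Update rule: p ← p + [c·p·(h−p) − e·p]·Δt with Δt = 0.5.
  1  |  dp/dt·Δt = -0.125732  |  p_1 = 0.617268
  2  |  dp/dt·Δt = -0.062080  |  p_2 = 0.555188
  3  |  dp/dt·Δt = -0.037018  |  p_3 = 0.518170
  4  |  dp/dt·Δt = -0.024077  |  p_4 = 0.494093
  5  |  dp/dt·Δt = -0.016463  |  p_5 = 0.477631

0.478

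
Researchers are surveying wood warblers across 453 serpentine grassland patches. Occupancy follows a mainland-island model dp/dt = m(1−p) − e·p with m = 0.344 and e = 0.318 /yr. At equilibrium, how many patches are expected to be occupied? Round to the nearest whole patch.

p* = m/(m+e) = 0.344/0.6620 = 0.5196.
Expected occupied patches = N × p* = 453 × 0.5196 = 235.40 ≈ 235.

235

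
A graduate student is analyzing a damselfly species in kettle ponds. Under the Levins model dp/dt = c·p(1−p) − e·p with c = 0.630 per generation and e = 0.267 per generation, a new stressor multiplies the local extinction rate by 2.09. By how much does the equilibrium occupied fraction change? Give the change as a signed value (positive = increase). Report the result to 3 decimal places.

Before: p* = 1 − 0.267/0.630 = 0.5762.
After the change, c = 0.63, e = 0.55803, so p* = 1 − 0.55803/0.63 = 0.1142.
Δp* = 0.1142 − 0.5762 = -0.4620.

-0.462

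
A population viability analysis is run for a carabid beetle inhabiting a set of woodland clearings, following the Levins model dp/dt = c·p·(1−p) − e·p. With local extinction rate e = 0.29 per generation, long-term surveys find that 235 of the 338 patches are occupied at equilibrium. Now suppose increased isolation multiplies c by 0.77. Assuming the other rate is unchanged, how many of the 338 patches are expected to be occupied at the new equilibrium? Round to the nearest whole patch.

204

Observed p* = 235/338 = 0.69527.
Balance c(1−p*) = e gives c = e/(1 − 0.69527) = 0.29/0.30473 = 0.95166.
New p* = 1 − e/c = 1 − 0.29000/0.73278 = 0.60425.
Expected occupied = 338 × 0.60425 = 204.24 ≈ 204.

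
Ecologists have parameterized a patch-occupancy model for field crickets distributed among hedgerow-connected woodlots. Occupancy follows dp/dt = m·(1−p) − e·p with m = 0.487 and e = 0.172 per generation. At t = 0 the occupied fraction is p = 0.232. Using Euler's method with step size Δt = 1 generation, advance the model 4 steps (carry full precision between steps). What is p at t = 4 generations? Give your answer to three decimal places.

0.732

Update rule: p ← p + [m·(1−p) − e·p]·Δt with Δt = 1.
  1  |  dp/dt·Δt = +0.334112  |  p_1 = 0.566112
  2  |  dp/dt·Δt = +0.113932  |  p_2 = 0.680044
  3  |  dp/dt·Δt = +0.038851  |  p_3 = 0.718895
  4  |  dp/dt·Δt = +0.013248  |  p_4 = 0.732143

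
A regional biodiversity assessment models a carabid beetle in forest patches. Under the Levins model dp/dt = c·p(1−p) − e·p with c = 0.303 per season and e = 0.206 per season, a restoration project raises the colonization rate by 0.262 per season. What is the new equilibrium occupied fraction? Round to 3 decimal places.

Before: p* = 1 − 0.206/0.303 = 0.3201.
After the change, c = 0.565, e = 0.206, so p* = 1 − 0.206/0.565 = 0.6354.

0.635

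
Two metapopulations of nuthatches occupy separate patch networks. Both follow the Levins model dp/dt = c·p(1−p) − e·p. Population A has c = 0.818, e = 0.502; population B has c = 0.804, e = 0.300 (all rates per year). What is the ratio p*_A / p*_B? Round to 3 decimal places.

A: p*_A = 1 − 0.502/0.818 = 0.3863.
B: p*_B = 1 − 0.300/0.804 = 0.6269.
p*_A / p*_B = 0.3863/0.6269 = 0.6163.

0.616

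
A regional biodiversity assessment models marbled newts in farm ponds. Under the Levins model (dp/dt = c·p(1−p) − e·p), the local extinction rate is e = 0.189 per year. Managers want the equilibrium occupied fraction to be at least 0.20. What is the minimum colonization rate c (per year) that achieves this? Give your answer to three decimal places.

0.236

p* = 1 − e/c ≥ 0.20 requires e/c ≤ 0.8000, i.e. c ≥ e/0.8000.
c_min = 0.189/0.8000 = 0.2362.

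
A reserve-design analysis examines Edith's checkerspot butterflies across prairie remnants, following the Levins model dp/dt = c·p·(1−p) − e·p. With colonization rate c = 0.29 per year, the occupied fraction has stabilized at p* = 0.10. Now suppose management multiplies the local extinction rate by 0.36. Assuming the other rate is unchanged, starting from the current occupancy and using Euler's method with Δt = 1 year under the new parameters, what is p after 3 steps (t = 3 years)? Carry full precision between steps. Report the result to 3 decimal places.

0.157

Balance c(1−p*) = e gives e = 0.29×(1 − 0.10000) = 0.26100.
Starting from p₀ = 0.10000; update p ← p + (dp/dt)·Δt with the new parameters.
p: 0.10000 → 0.11670  (Δp = +0.01670)
p: 0.11670 → 0.13563  (Δp = +0.01893)
p: 0.13563 → 0.15689  (Δp = +0.02125)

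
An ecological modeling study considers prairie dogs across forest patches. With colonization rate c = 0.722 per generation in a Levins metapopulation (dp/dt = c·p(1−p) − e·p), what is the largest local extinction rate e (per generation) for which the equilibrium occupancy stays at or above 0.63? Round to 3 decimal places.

1 − e/c ≥ 0.63 ⇒ e ≤ c(1 − 0.63) = 0.722 × 0.3700.
e_max = 0.2671.

0.267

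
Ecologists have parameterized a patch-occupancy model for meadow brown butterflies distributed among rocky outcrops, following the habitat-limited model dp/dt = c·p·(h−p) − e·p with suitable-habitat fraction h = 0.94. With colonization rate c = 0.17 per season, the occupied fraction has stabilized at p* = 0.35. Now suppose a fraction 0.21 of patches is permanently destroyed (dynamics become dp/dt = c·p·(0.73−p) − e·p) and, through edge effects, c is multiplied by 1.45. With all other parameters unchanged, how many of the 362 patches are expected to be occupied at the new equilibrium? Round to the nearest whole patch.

117

Balance c(h−p*) = e gives e = 0.17×(0.94 − 0.35000) = 0.10030.
New p* = 0.73 − e/c = 0.73 − 0.10030/0.24650 = 0.32310.
Expected occupied = 362 × 0.32310 = 116.96 ≈ 117.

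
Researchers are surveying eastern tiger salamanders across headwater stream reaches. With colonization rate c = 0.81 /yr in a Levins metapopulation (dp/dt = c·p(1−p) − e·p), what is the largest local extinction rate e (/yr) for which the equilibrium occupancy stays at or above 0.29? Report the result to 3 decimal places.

1 − e/c ≥ 0.29 ⇒ e ≤ c(1 − 0.29) = 0.81 × 0.7100.
e_max = 0.5751.

0.575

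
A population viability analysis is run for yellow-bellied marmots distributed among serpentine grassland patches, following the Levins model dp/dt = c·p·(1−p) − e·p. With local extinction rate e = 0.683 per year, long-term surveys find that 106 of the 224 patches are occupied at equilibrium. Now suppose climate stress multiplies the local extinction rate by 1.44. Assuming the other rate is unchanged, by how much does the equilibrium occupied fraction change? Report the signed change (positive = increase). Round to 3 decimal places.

-0.232

Observed p* = 106/224 = 0.47321.
Balance c(1−p*) = e gives c = e/(1 − 0.47321) = 0.683/0.52679 = 1.29653.
New p* = 1 − e/c = 1 − 0.98352/1.29653 = 0.24142.
Δp* = 0.24142 − 0.47321 = -0.23179.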